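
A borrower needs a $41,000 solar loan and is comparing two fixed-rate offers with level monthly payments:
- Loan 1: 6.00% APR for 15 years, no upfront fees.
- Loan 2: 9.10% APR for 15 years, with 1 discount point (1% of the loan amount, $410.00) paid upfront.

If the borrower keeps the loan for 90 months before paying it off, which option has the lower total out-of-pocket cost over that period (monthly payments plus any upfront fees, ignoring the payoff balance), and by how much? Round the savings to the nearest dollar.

Loan 1: at 6.00% the monthly rate is 0.0050000, so the payment is 41,000 × 0.0050000 / (1 − 1.0050000^−180) = $345.98.
Loan 2: at 9.10% the monthly rate is 0.0075833, so the payment is 41,000 × 0.0075833 / (1 − 1.0075833^−180) = $418.29.
Over 90 months: Loan 1 costs 90 × $345.98 = $31,138.20; Loan 2 costs 90 × $418.29 + $410.00 = $38,056.10.
Loan 1 is cheaper by $38,056.10 − $31,138.20 = $6,917.90.

Loan 1 by $6,918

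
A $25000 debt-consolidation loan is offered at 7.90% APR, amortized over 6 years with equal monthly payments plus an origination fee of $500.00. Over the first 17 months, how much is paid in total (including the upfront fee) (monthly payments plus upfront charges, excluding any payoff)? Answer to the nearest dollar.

$7,931

At 7.90% the monthly rate is 0.0065833, so the payment is 25,000 × 0.0065833 / (1 − 1.0065833^−72) = $437.11.
Total outlay = 17 × $437.11 + $500.00 = $7,930.87.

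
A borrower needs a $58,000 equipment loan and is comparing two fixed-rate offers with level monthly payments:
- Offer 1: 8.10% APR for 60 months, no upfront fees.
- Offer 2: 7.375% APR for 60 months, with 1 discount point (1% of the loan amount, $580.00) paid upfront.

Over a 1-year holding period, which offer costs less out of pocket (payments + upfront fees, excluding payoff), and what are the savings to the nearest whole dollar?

Offer 1 by $339

Offer 1: monthly rate = 8.1%/12 = 0.0067500; payment = 58,000 × 0.0067500 / (1 − (1+0.0067500)^−60) = $1,178.81.
Offer 2: monthly rate = 7.375%/12 = 0.0061458; payment = 58,000 × 0.0061458 / (1 − (1+0.0061458)^−60) = $1,158.76.
Over 12 months: Offer 1 costs 12 × $1,178.81 = $14,145.72; Offer 2 costs 12 × $1,158.76 + $580.00 = $14,485.12.
Offer 1 is cheaper by $14,485.12 − $14,145.72 = $339.40.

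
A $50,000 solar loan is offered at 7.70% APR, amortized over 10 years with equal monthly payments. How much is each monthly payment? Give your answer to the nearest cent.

$598.74

At 7.70% the monthly rate is 0.0064167, so the payment is 50,000 × 0.0064167 / (1 − 1.0064167^−120) = $598.74.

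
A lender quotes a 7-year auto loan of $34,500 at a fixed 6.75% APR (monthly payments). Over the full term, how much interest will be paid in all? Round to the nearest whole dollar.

$8,885

At 6.75% the monthly rate is 0.0056250, so the payment is 34,500 × 0.0056250 / (1 − 1.0056250^−84) = $516.49.
Total paid = 84 × $516.49 = $43,385.16; interest = $43,385.16 − $34,500 = $8,885.16.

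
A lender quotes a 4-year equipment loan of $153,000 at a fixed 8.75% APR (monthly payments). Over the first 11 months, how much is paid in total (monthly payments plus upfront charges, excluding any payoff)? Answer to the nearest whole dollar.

Monthly rate = 8.75%/12 = 0.0072917; payment = 153,000 × 0.0072917 / (1 − (1+0.0072917)^−48) = $3,789.28.
Total outlay = 11 × $3,789.28 = $41,682.08.

$41,682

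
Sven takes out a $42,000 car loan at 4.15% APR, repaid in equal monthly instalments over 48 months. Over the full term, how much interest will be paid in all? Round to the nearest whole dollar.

$3,655

Monthly rate = 4.15%/12 = 0.0034583; payment = 42,000 × 0.0034583 / (1 − (1+0.0034583)^−48) = $951.14.
Total paid = 48 × $951.14 = $45,654.72; interest = $45,654.72 − $42,000 = $3,654.72.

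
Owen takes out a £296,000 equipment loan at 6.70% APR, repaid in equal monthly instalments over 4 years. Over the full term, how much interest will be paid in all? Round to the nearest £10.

Monthly rate = 6.7%/12 = 0.0055833; payment = 296,000 × 0.0055833 / (1 − (1+0.0055833)^−48) = £7,046.96.
Total paid = 48 × £7,046.96 = £338,254.08; interest = £338,254.08 − £296,000 = £42,254.08.

£42,250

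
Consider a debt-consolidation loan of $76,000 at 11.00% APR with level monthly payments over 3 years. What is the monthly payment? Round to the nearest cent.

$2,488.14

Monthly rate = 11%/12 = 0.0091667; payment = 76,000 × 0.0091667 / (1 − (1+0.0091667)^−36) = $2,488.14.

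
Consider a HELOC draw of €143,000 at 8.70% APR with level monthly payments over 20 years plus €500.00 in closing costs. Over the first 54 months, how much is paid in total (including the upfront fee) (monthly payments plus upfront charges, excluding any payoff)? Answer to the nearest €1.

€68,494

At 8.70% the monthly rate is 0.0072500, so the payment is 143,000 × 0.0072500 / (1 − 1.0072500^−240) = €1,259.15.
Total outlay = 54 × €1,259.15 + €500.00 = €68,494.10.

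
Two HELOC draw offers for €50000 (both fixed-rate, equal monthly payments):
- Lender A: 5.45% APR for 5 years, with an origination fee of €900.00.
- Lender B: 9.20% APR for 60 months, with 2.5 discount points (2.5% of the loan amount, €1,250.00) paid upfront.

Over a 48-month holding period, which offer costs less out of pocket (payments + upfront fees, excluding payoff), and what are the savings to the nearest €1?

Lender A: at 5.45% the monthly rate is 0.0045417, so the payment is 50,000 × 0.0045417 / (1 − 1.0045417^−60) = €953.90.
Lender B: monthly rate = 9.2%/12 = 0.0076667; payment = 50,000 × 0.0076667 / (1 − (1+0.0076667)^−60) = €1,042.78.
Over 48 months: Lender A costs 48 × €953.90 + €900.00 = €46,687.20; Lender B costs 48 × €1,042.78 + €1,250.00 = €51,303.44.
Lender A is cheaper by €51,303.44 − €46,687.20 = €4,616.24.

Lender A by €4,616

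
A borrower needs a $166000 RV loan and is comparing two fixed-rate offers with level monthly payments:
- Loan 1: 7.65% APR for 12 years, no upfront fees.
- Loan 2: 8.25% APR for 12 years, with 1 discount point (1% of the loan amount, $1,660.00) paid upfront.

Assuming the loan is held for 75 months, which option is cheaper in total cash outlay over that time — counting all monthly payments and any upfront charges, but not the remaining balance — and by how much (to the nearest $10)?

Loan 1 by $5,750

Loan 1: monthly rate = 7.65%/12 = 0.0063750; payment = 166,000 × 0.0063750 / (1 − (1+0.0063750)^−144) = $1,765.17.
Loan 2: monthly rate = 8.25%/12 = 0.0068750; payment = 166,000 × 0.0068750 / (1 − (1+0.0068750)^−144) = $1,819.70.
Over 75 months: Loan 1 costs 75 × $1,765.17 = $132,387.75; Loan 2 costs 75 × $1,819.70 + $1,660.00 = $138,137.50.
Loan 1 is cheaper by $138,137.50 − $132,387.75 = $5,749.75.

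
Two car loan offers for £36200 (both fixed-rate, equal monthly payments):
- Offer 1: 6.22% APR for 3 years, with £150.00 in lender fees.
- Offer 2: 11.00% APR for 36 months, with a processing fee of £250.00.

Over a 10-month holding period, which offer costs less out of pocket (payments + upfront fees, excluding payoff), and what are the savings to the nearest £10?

Offer 1 by £900

Offer 1: at 6.22% the monthly rate is 0.0051833, so the payment is 36,200 × 0.0051833 / (1 − 1.0051833^−36) = £1,104.89.
Offer 2: monthly rate = 11%/12 = 0.0091667; payment = 36,200 × 0.0091667 / (1 − (1+0.0091667)^−36) = £1,185.14.
Over 10 months: Offer 1 costs 10 × £1,104.89 + £150.00 = £11,198.90; Offer 2 costs 10 × £1,185.14 + £250.00 = £12,101.40.
Offer 1 is cheaper by £12,101.40 − £11,198.90 = £902.50.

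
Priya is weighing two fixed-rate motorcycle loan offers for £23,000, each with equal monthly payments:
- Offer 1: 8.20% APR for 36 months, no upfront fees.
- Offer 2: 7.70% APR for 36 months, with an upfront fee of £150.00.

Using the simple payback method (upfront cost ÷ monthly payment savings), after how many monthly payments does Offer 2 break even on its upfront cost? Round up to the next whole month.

29 months

Offer 1: monthly rate = 8.2%/12 = 0.0068333; payment = 23,000 × 0.0068333 / (1 − (1+0.0068333)^−36) = £722.86.
Offer 2: at 7.70% the monthly rate is 0.0064167, so the payment is 23,000 × 0.0064167 / (1 − 1.0064167^−36) = £717.56.
Monthly savings = £722.86 − £717.56 = £5.30.
Break-even = £150.00 / £5.30 = 28.30 → 29 months.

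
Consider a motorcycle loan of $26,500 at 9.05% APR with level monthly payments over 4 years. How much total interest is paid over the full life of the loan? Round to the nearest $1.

Monthly rate = 9.05%/12 = 0.0075417; payment = 26,500 × 0.0075417 / (1 − (1+0.0075417)^−48) = $660.08.
Total paid = 48 × $660.08 = $31,683.84; interest = $31,683.84 − $26,500 = $5,183.84.

$5,184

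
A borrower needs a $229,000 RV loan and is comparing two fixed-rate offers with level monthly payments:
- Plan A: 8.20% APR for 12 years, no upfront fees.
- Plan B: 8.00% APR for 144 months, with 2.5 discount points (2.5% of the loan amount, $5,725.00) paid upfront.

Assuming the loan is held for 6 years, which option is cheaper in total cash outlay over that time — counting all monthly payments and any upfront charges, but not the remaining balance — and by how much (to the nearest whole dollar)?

Plan A: monthly rate = 8.2%/12 = 0.0068333; payment = 229,000 × 0.0068333 / (1 − (1+0.0068333)^−144) = $2,504.00.
Plan B: at 8.00% the monthly rate is 0.0066667, so the payment is 229,000 × 0.0066667 / (1 − 1.0066667^−144) = $2,478.82.
Over 72 months: Plan A costs 72 × $2,504.00 = $180,288.00; Plan B costs 72 × $2,478.82 + $5,725.00 = $184,200.04.
Plan A is cheaper by $184,200.04 − $180,288.00 = $3,912.04.

Plan A by $3,912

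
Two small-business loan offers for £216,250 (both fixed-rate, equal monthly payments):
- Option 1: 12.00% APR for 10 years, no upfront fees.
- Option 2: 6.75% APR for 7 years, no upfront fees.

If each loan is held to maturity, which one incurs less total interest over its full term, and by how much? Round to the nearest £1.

Option 2 by £100,363

Option 1: at 12.00% the monthly rate is 0.0100000, so the payment is 216,250 × 0.0100000 / (1 − 1.0100000^−120) = £3,102.56.
Total interest on Option 1 = 120 × £3,102.56 − £216,250 = £156,057.20.
Option 2: monthly rate = 6.75%/12 = 0.0056250; payment = 216,250 × 0.0056250 / (1 − (1+0.0056250)^−84) = £3,237.43.
Total interest on Option 2 = 84 × £3,237.43 − £216,250 = £55,694.12.
Option 2 is lower by £100,363.08.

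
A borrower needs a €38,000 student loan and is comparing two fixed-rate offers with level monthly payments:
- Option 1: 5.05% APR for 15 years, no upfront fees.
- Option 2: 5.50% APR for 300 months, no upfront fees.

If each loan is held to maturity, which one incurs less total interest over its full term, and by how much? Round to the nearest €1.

Option 1 by €15,737

Option 1: at 5.05% the monthly rate is 0.0042083, so the payment is 38,000 × 0.0042083 / (1 − 1.0042083^−180) = €301.49.
Total interest on Option 1 = 180 × €301.49 − €38,000 = €16,268.20.
Option 2: monthly rate = 5.5%/12 = 0.0045833; payment = 38,000 × 0.0045833 / (1 − (1+0.0045833)^−300) = €233.35.
Total interest on Option 2 = 300 × €233.35 − €38,000 = €32,005.00.
Option 1 is lower by €15,736.80.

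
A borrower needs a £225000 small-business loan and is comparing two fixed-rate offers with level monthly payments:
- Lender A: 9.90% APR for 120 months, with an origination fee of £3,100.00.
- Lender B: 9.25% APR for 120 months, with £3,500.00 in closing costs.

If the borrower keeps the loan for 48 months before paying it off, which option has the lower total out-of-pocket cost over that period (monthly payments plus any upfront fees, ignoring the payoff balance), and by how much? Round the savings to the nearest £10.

Lender A: monthly rate = 9.9%/12 = 0.0082500; payment = 225,000 × 0.0082500 / (1 − (1+0.0082500)^−120) = £2,960.95.
Lender B: monthly rate = 9.25%/12 = 0.0077083; payment = 225,000 × 0.0077083 / (1 − (1+0.0077083)^−120) = £2,880.74.
Over 48 months: Lender A costs 48 × £2,960.95 + £3,100.00 = £145,225.60; Lender B costs 48 × £2,880.74 + £3,500.00 = £141,775.52.
Lender B is cheaper by £145,225.60 − £141,775.52 = £3,450.08.

Lender B by £3,450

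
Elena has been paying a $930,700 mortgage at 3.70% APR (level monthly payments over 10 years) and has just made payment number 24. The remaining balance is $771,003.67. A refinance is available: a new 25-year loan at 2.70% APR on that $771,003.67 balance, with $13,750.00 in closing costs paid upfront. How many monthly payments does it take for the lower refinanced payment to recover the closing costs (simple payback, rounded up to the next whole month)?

3 months

Current payment = 930,700 × 3.7%/12 / (1 − (1+0.0030833)^−120) = $9,290.76.
Refinanced payment = 771,003.67 × 0.0022500 / (1 − (1+0.0022500)^−300) = $3,537.02.
Monthly savings = $9,290.76 − $3,537.02 = $5,753.74.
Break-even = $13,750.00 / $5,753.74 = 2.39 → 3 months.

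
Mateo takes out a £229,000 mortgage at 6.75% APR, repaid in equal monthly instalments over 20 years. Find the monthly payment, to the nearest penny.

£1,741.23

At 6.75% the monthly rate is 0.0056250, so the payment is 229,000 × 0.0056250 / (1 − 1.0056250^−240) = £1,741.23.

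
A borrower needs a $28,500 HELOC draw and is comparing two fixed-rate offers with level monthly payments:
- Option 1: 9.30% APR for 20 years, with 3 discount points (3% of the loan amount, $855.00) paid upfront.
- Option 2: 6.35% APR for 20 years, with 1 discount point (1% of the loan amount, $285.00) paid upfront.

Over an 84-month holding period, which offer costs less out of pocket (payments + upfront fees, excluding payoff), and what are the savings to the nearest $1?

Option 2 by $4,935

Option 1: monthly rate = 9.3%/12 = 0.0077500; payment = 28,500 × 0.0077500 / (1 − (1+0.0077500)^−240) = $261.95.
Option 2: at 6.35% the monthly rate is 0.0052917, so the payment is 28,500 × 0.0052917 / (1 − 1.0052917^−240) = $209.98.
Over 84 months: Option 1 costs 84 × $261.95 + $855.00 = $22,858.80; Option 2 costs 84 × $209.98 + $285.00 = $17,923.32.
Option 2 is cheaper by $22,858.80 − $17,923.32 = $4,935.48.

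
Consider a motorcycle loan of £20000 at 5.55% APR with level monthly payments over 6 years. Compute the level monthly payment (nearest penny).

£327.23

At 5.55% the monthly rate is 0.0046250, so the payment is 20,000 × 0.0046250 / (1 − 1.0046250^−72) = £327.23.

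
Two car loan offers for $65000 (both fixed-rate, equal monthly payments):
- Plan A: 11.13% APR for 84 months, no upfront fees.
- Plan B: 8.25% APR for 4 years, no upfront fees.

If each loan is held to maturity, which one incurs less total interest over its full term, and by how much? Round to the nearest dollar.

Plan A: at 11.13% the monthly rate is 0.0092750, so the payment is 65,000 × 0.0092750 / (1 − 1.0092750^−84) = $1,117.41.
Total interest on Plan A = 84 × $1,117.41 − $65,000 = $28,862.44.
Plan B: monthly rate = 8.25%/12 = 0.0068750; payment = 65,000 × 0.0068750 / (1 − (1+0.0068750)^−48) = $1,594.48.
Total interest on Plan B = 48 × $1,594.48 − $65,000 = $11,535.04.
Plan B is lower by $17,327.40.

Plan B by $17,327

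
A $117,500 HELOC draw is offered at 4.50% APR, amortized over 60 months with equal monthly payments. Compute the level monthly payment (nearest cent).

$2,190.55

Monthly rate = 4.5%/12 = 0.0037500; payment = 117,500 × 0.0037500 / (1 − (1+0.0037500)^−60) = $2,190.55.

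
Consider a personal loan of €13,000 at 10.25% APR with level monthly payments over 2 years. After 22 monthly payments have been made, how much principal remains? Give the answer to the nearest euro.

€1,188

With monthly rate i = 10.25%/12 = 0.0085417, the balance after k of n payments is P · [(1+i)^n − (1+i)^k] / [(1+i)^n − 1].
(1+0.0085417)^24 = 1.22645689 and (1+0.0085417)^22 = 1.20577034, so the balance is 13,000 × (1.22645689 − 1.20577034) / (1.22645689 − 1) = €1,187.53.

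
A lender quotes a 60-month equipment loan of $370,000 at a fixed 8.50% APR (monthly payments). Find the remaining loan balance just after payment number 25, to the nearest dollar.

$234,584

With monthly rate i = 8.5%/12 = 0.0070833, the balance after k of n payments is P · [(1+i)^n − (1+i)^k] / [(1+i)^n − 1].
(1+0.0070833)^60 = 1.52730060 and (1+0.0070833)^25 = 1.19298564, so the balance is 370,000 × (1.52730060 − 1.19298564) / (1.52730060 − 1) = $234,584.47.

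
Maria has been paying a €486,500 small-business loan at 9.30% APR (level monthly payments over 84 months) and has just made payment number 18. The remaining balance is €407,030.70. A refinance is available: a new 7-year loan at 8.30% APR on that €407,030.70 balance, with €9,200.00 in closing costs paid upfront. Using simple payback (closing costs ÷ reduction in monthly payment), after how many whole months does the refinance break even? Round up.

Current payment = 486,500 × 9.3%/12 / (1 − (1+0.0077500)^−84) = €7,901.61.
Refinanced payment = 407,030.70 × 0.0069167 / (1 − (1+0.0069167)^−84) = €6,405.07.
Monthly savings = €7,901.61 − €6,405.07 = €1,496.54.
Break-even = €9,200.00 / €1,496.54 = 6.15 → 7 months.

7 months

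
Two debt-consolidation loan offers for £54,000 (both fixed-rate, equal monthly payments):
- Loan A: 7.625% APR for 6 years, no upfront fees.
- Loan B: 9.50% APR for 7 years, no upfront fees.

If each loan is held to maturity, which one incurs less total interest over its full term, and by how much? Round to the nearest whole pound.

Loan A by £6,677

Loan A: at 7.625% the monthly rate is 0.0063542, so the payment is 54,000 × 0.0063542 / (1 − 1.0063542^−72) = £936.94.
Total interest on Loan A = 72 × £936.94 − £54,000 = £13,459.68.
Loan B: at 9.50% the monthly rate is 0.0079167, so the payment is 54,000 × 0.0079167 / (1 − 1.0079167^−84) = £882.58.
Total interest on Loan B = 84 × £882.58 − £54,000 = £20,136.72.
Loan A is lower by £6,677.04.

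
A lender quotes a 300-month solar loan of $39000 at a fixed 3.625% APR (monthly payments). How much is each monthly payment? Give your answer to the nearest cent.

$197.87

Monthly rate = 3.625%/12 = 0.0030208; payment = 39,000 × 0.0030208 / (1 − (1+0.0030208)^−300) = $197.87.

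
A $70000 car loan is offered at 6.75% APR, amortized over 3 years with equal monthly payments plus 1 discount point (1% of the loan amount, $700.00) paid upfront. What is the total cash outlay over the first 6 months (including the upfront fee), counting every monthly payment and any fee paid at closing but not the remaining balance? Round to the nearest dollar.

At 6.75% the monthly rate is 0.0056250, so the payment is 70,000 × 0.0056250 / (1 − 1.0056250^−36) = $2,153.40.
Total outlay = 6 × $2,153.40 + $700.00 = $13,620.40.

$13,620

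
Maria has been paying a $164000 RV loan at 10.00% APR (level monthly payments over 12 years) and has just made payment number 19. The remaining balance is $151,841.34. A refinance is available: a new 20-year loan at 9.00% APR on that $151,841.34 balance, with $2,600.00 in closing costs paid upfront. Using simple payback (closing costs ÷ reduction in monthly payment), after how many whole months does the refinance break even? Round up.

5 months

Current payment = 164,000 × 10%/12 / (1 − (1+0.0083333)^−144) = $1,959.93.
Refinanced payment = 151,841.34 × 0.0075000 / (1 − (1+0.0075000)^−240) = $1,366.16.
Monthly savings = $1,959.93 − $1,366.16 = $593.77.
Break-even = $2,600.00 / $593.77 = 4.38 → 5 months.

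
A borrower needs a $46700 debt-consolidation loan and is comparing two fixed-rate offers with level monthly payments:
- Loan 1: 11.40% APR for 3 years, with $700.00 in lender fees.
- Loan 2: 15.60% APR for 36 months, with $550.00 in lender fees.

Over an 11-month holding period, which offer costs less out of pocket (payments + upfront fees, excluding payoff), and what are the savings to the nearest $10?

Loan 1: monthly rate = 11.4%/12 = 0.0095000; payment = 46,700 × 0.0095000 / (1 − (1+0.0095000)^−36) = $1,537.76.
Loan 2: monthly rate = 15.6%/12 = 0.0130000; payment = 46,700 × 0.0130000 / (1 − (1+0.0130000)^−36) = $1,632.63.
Over 11 months: Loan 1 costs 11 × $1,537.76 + $700.00 = $17,615.36; Loan 2 costs 11 × $1,632.63 + $550.00 = $18,508.93.
Loan 1 is cheaper by $18,508.93 − $17,615.36 = $893.57.

Loan 1 by $890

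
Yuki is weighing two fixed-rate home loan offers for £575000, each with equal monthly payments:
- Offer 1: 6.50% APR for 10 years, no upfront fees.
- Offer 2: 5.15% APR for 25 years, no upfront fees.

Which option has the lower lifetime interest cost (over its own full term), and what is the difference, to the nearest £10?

Offer 1: at 6.50% the monthly rate is 0.0054167, so the payment is 575,000 × 0.0054167 / (1 − 1.0054167^−120) = £6,529.01.
Total interest on Offer 1 = 120 × £6,529.01 − £575,000 = £208,481.20.
Offer 2: at 5.15% the monthly rate is 0.0042917, so the payment is 575,000 × 0.0042917 / (1 − 1.0042917^−300) = £3,411.84.
Total interest on Offer 2 = 300 × £3,411.84 − £575,000 = £448,552.00.
Offer 1 is lower by £240,070.80.

Offer 1 by £240,070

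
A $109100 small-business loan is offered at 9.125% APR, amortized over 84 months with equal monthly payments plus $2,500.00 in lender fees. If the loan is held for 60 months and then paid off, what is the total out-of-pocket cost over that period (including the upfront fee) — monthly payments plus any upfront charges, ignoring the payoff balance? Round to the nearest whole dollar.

$108,235

At 9.125% the monthly rate is 0.0076042, so the payment is 109,100 × 0.0076042 / (1 − 1.0076042^−84) = $1,762.25.
Total outlay = 60 × $1,762.25 + $2,500.00 = $108,235.00.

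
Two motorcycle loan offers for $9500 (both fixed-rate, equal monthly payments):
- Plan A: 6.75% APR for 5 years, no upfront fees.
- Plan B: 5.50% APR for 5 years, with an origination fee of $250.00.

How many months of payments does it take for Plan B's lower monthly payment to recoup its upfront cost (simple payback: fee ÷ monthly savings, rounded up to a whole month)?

Plan A: monthly rate = 6.75%/12 = 0.0056250; payment = 9,500 × 0.0056250 / (1 − (1+0.0056250)^−60) = $186.99.
Plan B: at 5.50% the monthly rate is 0.0045833, so the payment is 9,500 × 0.0045833 / (1 − 1.0045833^−60) = $181.46.
Monthly savings = $186.99 − $181.46 = $5.53.
Break-even = $250.00 / $5.53 = 45.21 → 46 months.

46 months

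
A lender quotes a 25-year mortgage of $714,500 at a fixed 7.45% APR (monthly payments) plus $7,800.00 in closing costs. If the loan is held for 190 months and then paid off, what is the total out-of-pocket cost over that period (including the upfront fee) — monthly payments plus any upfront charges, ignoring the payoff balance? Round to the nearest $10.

$1,006,610

Monthly rate = 7.45%/12 = 0.0062083; payment = 714,500 × 0.0062083 / (1 − (1+0.0062083)^−300) = $5,256.88.
Total outlay = 190 × $5,256.88 + $7,800.00 = $1,006,607.20.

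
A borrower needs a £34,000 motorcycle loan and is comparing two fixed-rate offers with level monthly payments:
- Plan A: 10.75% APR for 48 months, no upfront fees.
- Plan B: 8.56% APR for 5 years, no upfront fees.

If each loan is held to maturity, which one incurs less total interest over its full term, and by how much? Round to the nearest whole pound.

Plan B by £69

Plan A: monthly rate = 10.75%/12 = 0.0089583; payment = 34,000 × 0.0089583 / (1 − (1+0.0089583)^−48) = £874.63.
Total interest on Plan A = 48 × £874.63 − £34,000 = £7,982.24.
Plan B: at 8.56% the monthly rate is 0.0071333, so the payment is 34,000 × 0.0071333 / (1 − 1.0071333^−60) = £698.55.
Total interest on Plan B = 60 × £698.55 − £34,000 = £7,913.00.
Plan B is lower by £69.24.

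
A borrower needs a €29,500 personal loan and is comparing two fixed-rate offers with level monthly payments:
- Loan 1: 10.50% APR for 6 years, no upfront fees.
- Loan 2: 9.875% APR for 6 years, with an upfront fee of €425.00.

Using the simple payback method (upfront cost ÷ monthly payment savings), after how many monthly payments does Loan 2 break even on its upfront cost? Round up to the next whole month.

46 months

Loan 1: monthly rate = 10.5%/12 = 0.0087500; payment = 29,500 × 0.0087500 / (1 − (1+0.0087500)^−72) = €553.98.
Loan 2: at 9.875% the monthly rate is 0.0082292, so the payment is 29,500 × 0.0082292 / (1 − 1.0082292^−72) = €544.65.
Monthly savings = €553.98 − €544.65 = €9.33.
Break-even = €425.00 / €9.33 = 45.55 → 46 months.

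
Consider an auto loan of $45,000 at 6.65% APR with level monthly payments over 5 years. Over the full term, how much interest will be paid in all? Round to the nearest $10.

Monthly rate = 6.65%/12 = 0.0055417; payment = 45,000 × 0.0055417 / (1 − (1+0.0055417)^−60) = $883.64.
Total paid = 60 × $883.64 = $53,018.40; interest = $53,018.40 − $45,000 = $8,018.40.

$8,020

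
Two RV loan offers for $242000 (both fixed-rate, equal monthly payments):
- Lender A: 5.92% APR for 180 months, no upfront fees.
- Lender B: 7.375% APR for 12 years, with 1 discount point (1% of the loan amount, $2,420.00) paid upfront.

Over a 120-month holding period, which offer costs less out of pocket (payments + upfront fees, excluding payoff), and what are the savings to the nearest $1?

Lender A by $63,096

Lender A: monthly rate = 5.92%/12 = 0.0049333; payment = 242,000 × 0.0049333 / (1 − (1+0.0049333)^−180) = $2,031.69.
Lender B: at 7.375% the monthly rate is 0.0061458, so the payment is 242,000 × 0.0061458 / (1 − 1.0061458^−144) = $2,537.32.
Over 120 months: Lender A costs 120 × $2,031.69 = $243,802.80; Lender B costs 120 × $2,537.32 + $2,420.00 = $306,898.40.
Lender A is cheaper by $306,898.40 − $243,802.80 = $63,095.60.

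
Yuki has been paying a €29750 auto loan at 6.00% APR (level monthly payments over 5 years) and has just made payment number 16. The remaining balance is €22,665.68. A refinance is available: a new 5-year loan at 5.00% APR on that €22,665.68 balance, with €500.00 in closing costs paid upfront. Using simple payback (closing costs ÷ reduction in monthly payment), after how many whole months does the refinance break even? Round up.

Current payment = 29,750 × 6%/12 / (1 − (1+0.0050000)^−60) = €575.15.
Refinanced payment = 22,665.68 × 0.0041667 / (1 − (1+0.0041667)^−60) = €427.73.
Monthly savings = €575.15 − €427.73 = €147.42.
Break-even = €500.00 / €147.42 = 3.39 → 4 months.

4 months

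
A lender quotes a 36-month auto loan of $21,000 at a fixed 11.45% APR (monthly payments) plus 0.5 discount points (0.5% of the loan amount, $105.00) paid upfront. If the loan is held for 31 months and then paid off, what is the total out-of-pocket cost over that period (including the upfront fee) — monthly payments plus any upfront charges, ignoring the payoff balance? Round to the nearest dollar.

Monthly rate = 11.45%/12 = 0.0095417; payment = 21,000 × 0.0095417 / (1 − (1+0.0095417)^−36) = $692.00.
Total outlay = 31 × $692.00 + $105.00 = $21,557.00.

$21,557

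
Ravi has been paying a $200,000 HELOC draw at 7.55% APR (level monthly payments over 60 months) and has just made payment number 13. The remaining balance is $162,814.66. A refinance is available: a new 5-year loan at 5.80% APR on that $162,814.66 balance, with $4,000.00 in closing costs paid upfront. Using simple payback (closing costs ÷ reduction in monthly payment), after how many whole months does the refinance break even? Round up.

Current payment = 200,000 × 7.55%/12 / (1 − (1+0.0062917)^−60) = $4,012.34.
Refinanced payment = 162,814.66 × 0.0048333 / (1 − (1+0.0048333)^−60) = $3,132.54.
Monthly savings = $4,012.34 − $3,132.54 = $879.80.
Break-even = $4,000.00 / $879.80 = 4.55 → 5 months.

5 months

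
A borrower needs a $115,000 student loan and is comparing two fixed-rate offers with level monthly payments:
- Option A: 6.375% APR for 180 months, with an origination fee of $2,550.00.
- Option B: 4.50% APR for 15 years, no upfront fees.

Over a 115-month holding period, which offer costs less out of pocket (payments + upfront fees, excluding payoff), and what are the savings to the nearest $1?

Option B by $15,677

Option A: at 6.375% the monthly rate is 0.0053125, so the payment is 115,000 × 0.0053125 / (1 − 1.0053125^−180) = $993.89.
Option B: monthly rate = 4.5%/12 = 0.0037500; payment = 115,000 × 0.0037500 / (1 − (1+0.0037500)^−180) = $879.74.
Over 115 months: Option A costs 115 × $993.89 + $2,550.00 = $116,847.35; Option B costs 115 × $879.74 = $101,170.10.
Option B is cheaper by $116,847.35 − $101,170.10 = $15,677.25.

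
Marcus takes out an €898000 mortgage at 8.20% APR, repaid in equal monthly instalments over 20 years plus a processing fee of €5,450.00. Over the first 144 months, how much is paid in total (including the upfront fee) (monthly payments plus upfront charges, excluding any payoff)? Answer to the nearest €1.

€1,103,218

At 8.20% the monthly rate is 0.0068333, so the payment is 898,000 × 0.0068333 / (1 − 1.0068333^−240) = €7,623.39.
Total outlay = 144 × €7,623.39 + €5,450.00 = €1,103,218.16.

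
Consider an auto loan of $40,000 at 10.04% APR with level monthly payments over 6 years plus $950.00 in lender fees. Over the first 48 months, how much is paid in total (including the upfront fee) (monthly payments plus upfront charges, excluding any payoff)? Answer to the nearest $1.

At 10.04% the monthly rate is 0.0083667, so the payment is 40,000 × 0.0083667 / (1 − 1.0083667^−72) = $741.84.
Total outlay = 48 × $741.84 + $950.00 = $36,558.32.

$36,558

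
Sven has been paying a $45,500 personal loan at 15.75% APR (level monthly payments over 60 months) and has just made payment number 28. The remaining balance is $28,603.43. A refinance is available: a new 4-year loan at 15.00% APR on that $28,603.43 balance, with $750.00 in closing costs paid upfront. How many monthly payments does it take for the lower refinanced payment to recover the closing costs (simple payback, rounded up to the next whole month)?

Current payment = 45,500 × 15.75%/12 / (1 − (1+0.0131250)^−60) = $1,100.44.
Refinanced payment = 28,603.43 × 0.0125000 / (1 − (1+0.0125000)^−48) = $796.05.
Monthly savings = $1,100.44 − $796.05 = $304.39.
Break-even = $750.00 / $304.39 = 2.46 → 3 months.

3 months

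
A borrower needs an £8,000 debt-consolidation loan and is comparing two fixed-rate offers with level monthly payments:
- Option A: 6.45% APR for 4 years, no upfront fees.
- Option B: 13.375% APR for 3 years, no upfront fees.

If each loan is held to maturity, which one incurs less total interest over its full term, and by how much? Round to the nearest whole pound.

Option A by £658

Option A: at 6.45% the monthly rate is 0.0053750, so the payment is 8,000 × 0.0053750 / (1 − 1.0053750^−48) = £189.54.
Total interest on Option A = 48 × £189.54 − £8,000 = £1,097.92.
Option B: monthly rate = 13.375%/12 = 0.0111458; payment = 8,000 × 0.0111458 / (1 − (1+0.0111458)^−36) = £271.00.
Total interest on Option B = 36 × £271.00 − £8,000 = £1,756.00.
Option A is lower by £658.08.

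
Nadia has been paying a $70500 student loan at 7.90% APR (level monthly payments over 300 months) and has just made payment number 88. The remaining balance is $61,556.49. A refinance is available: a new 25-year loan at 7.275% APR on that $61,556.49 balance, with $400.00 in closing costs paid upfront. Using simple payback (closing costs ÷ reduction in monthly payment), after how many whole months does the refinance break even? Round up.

Current payment = 70,500 × 7.9%/12 / (1 − (1+0.0065833)^−300) = $539.47.
Refinanced payment = 61,556.49 × 0.0060625 / (1 − (1+0.0060625)^−300) = $445.93.
Monthly savings = $539.47 − $445.93 = $93.54.
Break-even = $400.00 / $93.54 = 4.28 → 5 months.

5 months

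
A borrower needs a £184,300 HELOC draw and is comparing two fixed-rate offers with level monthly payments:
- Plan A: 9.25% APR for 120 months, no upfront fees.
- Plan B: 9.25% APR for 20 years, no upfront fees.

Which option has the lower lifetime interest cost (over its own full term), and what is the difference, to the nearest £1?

Plan A: at 9.25% the monthly rate is 0.0077083, so the payment is 184,300 × 0.0077083 / (1 − 1.0077083^−120) = £2,359.64.
Total interest on Plan A = 120 × £2,359.64 − £184,300 = £98,856.80.
Plan B: monthly rate = 9.25%/12 = 0.0077083; payment = 184,300 × 0.0077083 / (1 − (1+0.0077083)^−240) = £1,687.94.
Total interest on Plan B = 240 × £1,687.94 − £184,300 = £220,805.60.
Plan A is lower by £121,948.80.

Plan A by £121,949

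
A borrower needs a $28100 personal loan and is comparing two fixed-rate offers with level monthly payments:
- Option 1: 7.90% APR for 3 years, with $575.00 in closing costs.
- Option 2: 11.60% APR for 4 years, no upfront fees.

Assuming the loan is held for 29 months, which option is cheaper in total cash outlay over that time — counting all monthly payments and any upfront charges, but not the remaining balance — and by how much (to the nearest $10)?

Option 2 by $4,770

Option 1: at 7.90% the monthly rate is 0.0065833, so the payment is 28,100 × 0.0065833 / (1 − 1.0065833^−36) = $879.26.
Option 2: at 11.60% the monthly rate is 0.0096667, so the payment is 28,100 × 0.0096667 / (1 − 1.0096667^−48) = $734.47.
Over 29 months: Option 1 costs 29 × $879.26 + $575.00 = $26,073.54; Option 2 costs 29 × $734.47 = $21,299.63.
Option 2 is cheaper by $26,073.54 − $21,299.63 = $4,773.91.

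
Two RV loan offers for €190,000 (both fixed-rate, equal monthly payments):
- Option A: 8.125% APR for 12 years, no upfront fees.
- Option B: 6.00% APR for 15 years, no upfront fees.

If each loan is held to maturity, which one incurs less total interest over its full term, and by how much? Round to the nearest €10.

Option B by €9,440

Option A: at 8.125% the monthly rate is 0.0067708, so the payment is 190,000 × 0.0067708 / (1 − 1.0067708^−144) = €2,069.70.
Total interest on Option A = 144 × €2,069.70 − €190,000 = €108,036.80.
Option B: at 6.00% the monthly rate is 0.0050000, so the payment is 190,000 × 0.0050000 / (1 − 1.0050000^−180) = €1,603.33.
Total interest on Option B = 180 × €1,603.33 − €190,000 = €98,599.40.
Option B is lower by €9,437.40.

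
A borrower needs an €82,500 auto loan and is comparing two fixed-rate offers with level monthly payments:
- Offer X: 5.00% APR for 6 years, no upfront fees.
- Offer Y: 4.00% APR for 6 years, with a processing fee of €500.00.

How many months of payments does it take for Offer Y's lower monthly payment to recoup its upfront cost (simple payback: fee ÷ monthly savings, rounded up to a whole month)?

14 months

Offer X: at 5.00% the monthly rate is 0.0041667, so the payment is 82,500 × 0.0041667 / (1 − 1.0041667^−72) = €1,328.66.
Offer Y: at 4.00% the monthly rate is 0.0033333, so the payment is 82,500 × 0.0033333 / (1 − 1.0033333^−72) = €1,290.73.
Monthly savings = €1,328.66 − €1,290.73 = €37.93.
Break-even = €500.00 / €37.93 = 13.18 → 14 months.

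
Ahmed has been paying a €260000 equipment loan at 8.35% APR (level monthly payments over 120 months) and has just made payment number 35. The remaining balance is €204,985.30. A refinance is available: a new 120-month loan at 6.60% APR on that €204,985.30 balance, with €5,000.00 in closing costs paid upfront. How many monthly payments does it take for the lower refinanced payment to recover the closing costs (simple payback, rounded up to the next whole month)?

Current payment = 260,000 × 8.35%/12 / (1 − (1+0.0069583)^−120) = €3,202.81.
Refinanced payment = 204,985.30 × 0.0055000 / (1 − (1+0.0055000)^−120) = €2,338.01.
Monthly savings = €3,202.81 − €2,338.01 = €864.80.
Break-even = €5,000.00 / €864.80 = 5.78 → 6 months.

6 months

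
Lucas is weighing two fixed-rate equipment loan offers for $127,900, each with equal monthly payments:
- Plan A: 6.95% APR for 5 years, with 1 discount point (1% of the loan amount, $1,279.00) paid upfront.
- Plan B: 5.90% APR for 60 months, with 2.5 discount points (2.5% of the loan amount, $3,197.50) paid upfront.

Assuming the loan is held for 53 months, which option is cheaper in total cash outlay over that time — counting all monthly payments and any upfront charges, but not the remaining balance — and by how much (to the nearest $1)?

Plan B by $1,412

Plan A: at 6.95% the monthly rate is 0.0057917, so the payment is 127,900 × 0.0057917 / (1 − 1.0057917^−60) = $2,529.56.
Plan B: monthly rate = 5.9%/12 = 0.0049167; payment = 127,900 × 0.0049167 / (1 − (1+0.0049167)^−60) = $2,466.72.
Over 53 months: Plan A costs 53 × $2,529.56 + $1,279.00 = $135,345.68; Plan B costs 53 × $2,466.72 + $3,197.50 = $133,933.66.
Plan B is cheaper by $135,345.68 − $133,933.66 = $1,412.02.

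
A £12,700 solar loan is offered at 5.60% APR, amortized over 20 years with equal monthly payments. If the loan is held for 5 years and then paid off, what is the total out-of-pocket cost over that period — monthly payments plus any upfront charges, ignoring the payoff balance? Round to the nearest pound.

Monthly rate = 5.6%/12 = 0.0046667; payment = 12,700 × 0.0046667 / (1 − (1+0.0046667)^−240) = £88.08.
Total outlay = 60 × £88.08 = £5,284.80.

£5,285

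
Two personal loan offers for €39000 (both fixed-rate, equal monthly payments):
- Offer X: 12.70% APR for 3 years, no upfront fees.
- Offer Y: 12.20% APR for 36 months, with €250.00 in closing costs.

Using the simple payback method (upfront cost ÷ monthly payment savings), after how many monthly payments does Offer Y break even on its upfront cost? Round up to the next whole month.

Offer X: monthly rate = 12.7%/12 = 0.0105833; payment = 39,000 × 0.0105833 / (1 − (1+0.0105833)^−36) = €1,308.44.
Offer Y: monthly rate = 12.2%/12 = 0.0101667; payment = 39,000 × 0.0101667 / (1 − (1+0.0101667)^−36) = €1,299.09.
Monthly savings = €1,308.44 − €1,299.09 = €9.35.
Break-even = €250.00 / €9.35 = 26.74 → 27 months.

27 months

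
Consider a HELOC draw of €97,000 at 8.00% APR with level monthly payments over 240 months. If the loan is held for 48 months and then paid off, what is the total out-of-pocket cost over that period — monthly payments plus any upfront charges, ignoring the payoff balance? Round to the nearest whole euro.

€38,945

Monthly rate = 8%/12 = 0.0066667; payment = 97,000 × 0.0066667 / (1 − (1+0.0066667)^−240) = €811.35.
Total outlay = 48 × €811.35 = €38,944.80.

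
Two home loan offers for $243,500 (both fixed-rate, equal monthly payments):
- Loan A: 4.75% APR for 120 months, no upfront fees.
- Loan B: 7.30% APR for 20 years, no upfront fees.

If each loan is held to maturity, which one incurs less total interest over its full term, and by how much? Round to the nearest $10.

Loan A: at 4.75% the monthly rate is 0.0039583, so the payment is 243,500 × 0.0039583 / (1 − 1.0039583^−120) = $2,553.04.
Total interest on Loan A = 120 × $2,553.04 − $243,500 = $62,864.80.
Loan B: at 7.30% the monthly rate is 0.0060833, so the payment is 243,500 × 0.0060833 / (1 − 1.0060833^−240) = $1,931.95.
Total interest on Loan B = 240 × $1,931.95 − $243,500 = $220,168.00.
Loan A is lower by $157,303.20.

Loan A by $157,300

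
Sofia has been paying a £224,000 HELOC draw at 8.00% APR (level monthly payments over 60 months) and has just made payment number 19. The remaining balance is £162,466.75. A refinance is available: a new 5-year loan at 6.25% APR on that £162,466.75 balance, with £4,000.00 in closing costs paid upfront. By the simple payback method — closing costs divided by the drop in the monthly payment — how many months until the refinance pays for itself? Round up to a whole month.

3 months

Current payment = 224,000 × 8%/12 / (1 − (1+0.0066667)^−60) = £4,541.91.
Refinanced payment = 162,466.75 × 0.0052083 / (1 − (1+0.0052083)^−60) = £3,159.86.
Monthly savings = £4,541.91 − £3,159.86 = £1,382.05.
Break-even = £4,000.00 / £1,382.05 = 2.89 → 3 months.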